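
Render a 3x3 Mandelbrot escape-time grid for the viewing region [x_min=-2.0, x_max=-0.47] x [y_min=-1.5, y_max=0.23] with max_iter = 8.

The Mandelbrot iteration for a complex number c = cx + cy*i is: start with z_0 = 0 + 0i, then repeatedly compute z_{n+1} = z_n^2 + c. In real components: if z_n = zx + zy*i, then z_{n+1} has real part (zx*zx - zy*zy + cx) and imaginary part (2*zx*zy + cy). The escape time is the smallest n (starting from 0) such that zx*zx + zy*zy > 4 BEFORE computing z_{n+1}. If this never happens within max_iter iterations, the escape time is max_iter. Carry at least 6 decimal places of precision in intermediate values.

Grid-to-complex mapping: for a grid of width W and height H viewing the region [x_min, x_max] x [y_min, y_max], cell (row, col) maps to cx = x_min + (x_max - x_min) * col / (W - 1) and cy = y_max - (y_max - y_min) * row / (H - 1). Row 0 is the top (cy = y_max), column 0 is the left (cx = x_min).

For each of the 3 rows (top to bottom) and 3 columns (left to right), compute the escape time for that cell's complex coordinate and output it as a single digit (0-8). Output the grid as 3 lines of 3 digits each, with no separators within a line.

(row=0, col=0): c = -2.0000 + 0.2300i → escape time 1
(row=0, col=1): c = -1.2350 + 0.2300i → escape time 8
(row=0, col=2): c = -0.4700 + 0.2300i → escape time 8
(row=1, col=0): c = -2.0000 + -0.6350i → escape time 1
(row=1, col=1): c = -1.2350 + -0.6350i → escape time 3
(row=1, col=2): c = -0.4700 + -0.6350i → escape time 8
(row=2, col=0): c = -2.0000 + -1.5000i → escape time 1
(row=2, col=1): c = -1.2350 + -1.5000i → escape time 2
(row=2, col=2): c = -0.4700 + -1.5000i → escape time 2

Answer: 188
138
122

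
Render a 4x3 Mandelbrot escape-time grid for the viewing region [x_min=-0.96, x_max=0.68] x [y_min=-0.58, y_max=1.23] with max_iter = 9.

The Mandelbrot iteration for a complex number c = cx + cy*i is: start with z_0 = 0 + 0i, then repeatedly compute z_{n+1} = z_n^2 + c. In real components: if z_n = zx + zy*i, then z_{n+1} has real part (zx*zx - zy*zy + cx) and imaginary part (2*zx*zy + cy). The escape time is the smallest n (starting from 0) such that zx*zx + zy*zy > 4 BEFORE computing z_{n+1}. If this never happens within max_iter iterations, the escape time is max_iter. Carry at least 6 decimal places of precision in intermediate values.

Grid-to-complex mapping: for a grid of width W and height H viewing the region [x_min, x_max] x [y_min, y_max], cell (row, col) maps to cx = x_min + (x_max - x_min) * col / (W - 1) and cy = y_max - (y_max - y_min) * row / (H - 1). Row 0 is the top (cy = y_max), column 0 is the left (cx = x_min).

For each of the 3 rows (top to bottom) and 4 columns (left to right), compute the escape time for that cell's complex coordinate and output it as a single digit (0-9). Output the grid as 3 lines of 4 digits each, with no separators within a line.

Answer: 3322
9993
5993

Derivation:
(row=0, col=0): c = -0.9600 + 1.2300i → escape time 3
(row=0, col=1): c = -0.4133 + 1.2300i → escape time 3
(row=0, col=2): c = 0.1333 + 1.2300i → escape time 2
(row=0, col=3): c = 0.6800 + 1.2300i → escape time 2
(row=1, col=0): c = -0.9600 + 0.3250i → escape time 9
(row=1, col=1): c = -0.4133 + 0.3250i → escape time 9
(row=1, col=2): c = 0.1333 + 0.3250i → escape time 9
(row=1, col=3): c = 0.6800 + 0.3250i → escape time 3
(row=2, col=0): c = -0.9600 + -0.5800i → escape time 5
(row=2, col=1): c = -0.4133 + -0.5800i → escape time 9
(row=2, col=2): c = 0.1333 + -0.5800i → escape time 9
(row=2, col=3): c = 0.6800 + -0.5800i → escape time 3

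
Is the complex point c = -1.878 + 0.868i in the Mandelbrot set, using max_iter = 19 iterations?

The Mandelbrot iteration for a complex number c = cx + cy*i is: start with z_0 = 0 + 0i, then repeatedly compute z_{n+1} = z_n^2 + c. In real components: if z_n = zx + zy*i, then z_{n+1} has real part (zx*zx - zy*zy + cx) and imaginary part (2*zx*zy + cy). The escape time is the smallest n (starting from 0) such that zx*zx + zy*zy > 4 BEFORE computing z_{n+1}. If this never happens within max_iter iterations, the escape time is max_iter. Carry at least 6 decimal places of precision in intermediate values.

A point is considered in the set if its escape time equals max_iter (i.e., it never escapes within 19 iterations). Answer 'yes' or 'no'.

z_0 = 0 + 0i, c = -1.8780 + 0.8680i
Iter 1: z = -1.8780 + 0.8680i, |z|^2 = 4.2803
Escaped at iteration 1

Answer: no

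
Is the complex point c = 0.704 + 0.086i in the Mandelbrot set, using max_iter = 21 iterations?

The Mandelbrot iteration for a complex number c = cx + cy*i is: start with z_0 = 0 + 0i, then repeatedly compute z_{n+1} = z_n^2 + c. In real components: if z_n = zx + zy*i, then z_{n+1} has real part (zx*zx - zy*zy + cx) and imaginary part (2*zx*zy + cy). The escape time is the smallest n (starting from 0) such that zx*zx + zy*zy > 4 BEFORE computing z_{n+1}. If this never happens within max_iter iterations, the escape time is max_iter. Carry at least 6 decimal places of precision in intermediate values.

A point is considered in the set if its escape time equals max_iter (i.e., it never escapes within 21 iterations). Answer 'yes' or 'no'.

z_0 = 0 + 0i, c = 0.7040 + 0.0860i
Iter 1: z = 0.7040 + 0.0860i, |z|^2 = 0.5030
Iter 2: z = 1.1922 + 0.2071i, |z|^2 = 1.4643
Iter 3: z = 2.0825 + 0.5798i, |z|^2 = 4.6730
Escaped at iteration 3

Answer: no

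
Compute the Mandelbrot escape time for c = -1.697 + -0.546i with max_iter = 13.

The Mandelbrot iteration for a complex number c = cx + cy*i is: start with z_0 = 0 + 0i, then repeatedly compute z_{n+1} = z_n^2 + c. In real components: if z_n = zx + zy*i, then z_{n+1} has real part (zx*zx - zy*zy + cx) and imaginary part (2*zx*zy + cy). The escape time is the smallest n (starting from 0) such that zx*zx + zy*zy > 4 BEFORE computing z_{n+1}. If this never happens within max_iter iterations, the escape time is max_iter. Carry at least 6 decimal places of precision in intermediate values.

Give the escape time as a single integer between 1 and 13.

Answer: 3

Derivation:
z_0 = 0 + 0i, c = -1.6970 + -0.5460i
Iter 1: z = -1.6970 + -0.5460i, |z|^2 = 3.1779
Iter 2: z = 0.8847 + 1.3071i, |z|^2 = 2.4913
Iter 3: z = -2.6229 + 1.7668i, |z|^2 = 10.0012
Escaped at iteration 3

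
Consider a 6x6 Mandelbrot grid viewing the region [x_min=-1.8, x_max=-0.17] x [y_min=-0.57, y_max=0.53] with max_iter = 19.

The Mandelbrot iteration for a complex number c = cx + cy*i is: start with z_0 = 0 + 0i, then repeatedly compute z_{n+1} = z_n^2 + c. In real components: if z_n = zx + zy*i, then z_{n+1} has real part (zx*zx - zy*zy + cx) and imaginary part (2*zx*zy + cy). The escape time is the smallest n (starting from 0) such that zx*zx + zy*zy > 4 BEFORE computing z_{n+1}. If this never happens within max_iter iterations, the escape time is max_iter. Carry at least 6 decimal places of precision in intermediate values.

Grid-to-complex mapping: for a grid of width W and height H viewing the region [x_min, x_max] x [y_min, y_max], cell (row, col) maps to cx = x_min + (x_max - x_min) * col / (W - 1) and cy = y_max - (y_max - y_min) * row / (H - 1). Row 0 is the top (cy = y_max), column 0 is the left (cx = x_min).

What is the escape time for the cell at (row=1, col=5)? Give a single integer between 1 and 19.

z_0 = 0 + 0i, c = -0.1700 + 0.3100i
Iter 1: z = -0.1700 + 0.3100i, |z|^2 = 0.1250
Iter 2: z = -0.2372 + 0.2046i, |z|^2 = 0.0981
Iter 3: z = -0.1556 + 0.2129i, |z|^2 = 0.0696
Iter 4: z = -0.1911 + 0.2437i, |z|^2 = 0.0959
Iter 5: z = -0.1929 + 0.2168i, |z|^2 = 0.0842
Iter 6: z = -0.1798 + 0.2264i, |z|^2 = 0.0836
Iter 7: z = -0.1889 + 0.2286i, |z|^2 = 0.0879
Iter 8: z = -0.1866 + 0.2236i, |z|^2 = 0.0848
Iter 9: z = -0.1852 + 0.2266i, |z|^2 = 0.0856
Iter 10: z = -0.1870 + 0.2261i, |z|^2 = 0.0861
Iter 11: z = -0.1861 + 0.2254i, |z|^2 = 0.0855
Iter 12: z = -0.1862 + 0.2261i, |z|^2 = 0.0858
Iter 13: z = -0.1865 + 0.2258i, |z|^2 = 0.0858
Iter 14: z = -0.1862 + 0.2258i, |z|^2 = 0.0857
Iter 15: z = -0.1863 + 0.2259i, |z|^2 = 0.0857
Iter 16: z = -0.1863 + 0.2258i, |z|^2 = 0.0857
Iter 17: z = -0.1863 + 0.2258i, |z|^2 = 0.0857
Iter 18: z = -0.1863 + 0.2259i, |z|^2 = 0.0857

Answer: 19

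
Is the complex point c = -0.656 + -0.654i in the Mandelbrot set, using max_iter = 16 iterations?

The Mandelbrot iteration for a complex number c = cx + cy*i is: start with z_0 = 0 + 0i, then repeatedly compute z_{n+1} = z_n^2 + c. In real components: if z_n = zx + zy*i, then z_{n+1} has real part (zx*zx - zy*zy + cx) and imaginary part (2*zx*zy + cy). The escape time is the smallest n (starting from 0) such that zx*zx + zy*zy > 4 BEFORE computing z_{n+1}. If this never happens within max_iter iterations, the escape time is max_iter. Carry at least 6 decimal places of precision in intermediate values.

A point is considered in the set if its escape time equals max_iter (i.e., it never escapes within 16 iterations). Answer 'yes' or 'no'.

Answer: no

Derivation:
z_0 = 0 + 0i, c = -0.6560 + -0.6540i
Iter 1: z = -0.6560 + -0.6540i, |z|^2 = 0.8581
Iter 2: z = -0.6534 + 0.2040i, |z|^2 = 0.4685
Iter 3: z = -0.2707 + -0.9206i, |z|^2 = 0.9209
Iter 4: z = -1.4303 + -0.1555i, |z|^2 = 2.0699
Iter 5: z = 1.3655 + -0.2092i, |z|^2 = 1.9084
Iter 6: z = 1.1649 + -1.2252i, |z|^2 = 2.8583
Iter 7: z = -0.8001 + -3.5086i, |z|^2 = 12.9505
Escaped at iteration 7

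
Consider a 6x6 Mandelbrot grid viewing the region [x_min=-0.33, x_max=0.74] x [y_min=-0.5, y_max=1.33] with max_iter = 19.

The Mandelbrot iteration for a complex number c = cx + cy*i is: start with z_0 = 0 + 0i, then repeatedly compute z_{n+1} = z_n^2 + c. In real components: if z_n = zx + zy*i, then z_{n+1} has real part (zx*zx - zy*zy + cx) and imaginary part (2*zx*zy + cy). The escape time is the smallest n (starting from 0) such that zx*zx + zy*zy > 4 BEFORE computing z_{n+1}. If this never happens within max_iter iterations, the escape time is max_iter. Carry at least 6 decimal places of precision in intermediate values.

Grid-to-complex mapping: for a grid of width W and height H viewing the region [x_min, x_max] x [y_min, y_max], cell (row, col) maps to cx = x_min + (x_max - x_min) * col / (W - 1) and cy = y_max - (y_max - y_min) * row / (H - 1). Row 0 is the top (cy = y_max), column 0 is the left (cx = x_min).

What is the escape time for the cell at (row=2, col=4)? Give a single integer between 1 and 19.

Answer: 4

Derivation:
z_0 = 0 + 0i, c = 0.5260 + 0.5980i
Iter 1: z = 0.5260 + 0.5980i, |z|^2 = 0.6343
Iter 2: z = 0.4451 + 1.2271i, |z|^2 = 1.7039
Iter 3: z = -0.7817 + 1.6903i, |z|^2 = 3.4681
Iter 4: z = -1.7201 + -2.0445i, |z|^2 = 7.1387
Escaped at iteration 4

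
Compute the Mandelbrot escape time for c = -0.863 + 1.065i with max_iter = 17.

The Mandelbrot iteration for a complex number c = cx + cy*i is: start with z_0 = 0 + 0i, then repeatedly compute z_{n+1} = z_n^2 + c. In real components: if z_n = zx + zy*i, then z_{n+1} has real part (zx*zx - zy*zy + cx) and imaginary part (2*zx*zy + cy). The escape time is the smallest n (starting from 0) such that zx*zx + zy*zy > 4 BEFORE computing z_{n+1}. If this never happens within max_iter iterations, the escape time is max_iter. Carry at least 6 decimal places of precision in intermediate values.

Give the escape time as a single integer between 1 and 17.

Answer: 3

Derivation:
z_0 = 0 + 0i, c = -0.8630 + 1.0650i
Iter 1: z = -0.8630 + 1.0650i, |z|^2 = 1.8790
Iter 2: z = -1.2525 + -0.7732i, |z|^2 = 2.1665
Iter 3: z = 0.1078 + 3.0018i, |z|^2 = 9.0223
Escaped at iteration 3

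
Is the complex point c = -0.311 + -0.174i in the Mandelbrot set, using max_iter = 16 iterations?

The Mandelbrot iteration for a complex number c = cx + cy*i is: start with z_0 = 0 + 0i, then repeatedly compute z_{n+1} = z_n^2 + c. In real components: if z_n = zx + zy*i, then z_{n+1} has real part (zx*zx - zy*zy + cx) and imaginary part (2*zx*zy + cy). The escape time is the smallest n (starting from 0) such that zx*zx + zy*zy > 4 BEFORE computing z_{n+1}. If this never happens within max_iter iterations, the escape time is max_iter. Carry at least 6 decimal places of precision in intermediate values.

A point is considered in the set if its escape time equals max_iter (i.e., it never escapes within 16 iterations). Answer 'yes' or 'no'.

z_0 = 0 + 0i, c = -0.3110 + -0.1740i
Iter 1: z = -0.3110 + -0.1740i, |z|^2 = 0.1270
Iter 2: z = -0.2446 + -0.0658i, |z|^2 = 0.0641
Iter 3: z = -0.2555 + -0.1418i, |z|^2 = 0.0854
Iter 4: z = -0.2658 + -0.1015i, |z|^2 = 0.0810
Iter 5: z = -0.2506 + -0.1200i, |z|^2 = 0.0772
Iter 6: z = -0.2626 + -0.1138i, |z|^2 = 0.0819
Iter 7: z = -0.2550 + -0.1142i, |z|^2 = 0.0781
Iter 8: z = -0.2590 + -0.1157i, |z|^2 = 0.0805
Iter 9: z = -0.2573 + -0.1140i, |z|^2 = 0.0792
Iter 10: z = -0.2578 + -0.1153i, |z|^2 = 0.0798
Iter 11: z = -0.2578 + -0.1145i, |z|^2 = 0.0796
Iter 12: z = -0.2576 + -0.1149i, |z|^2 = 0.0796
Iter 13: z = -0.2578 + -0.1148i, |z|^2 = 0.0797
Iter 14: z = -0.2577 + -0.1148i, |z|^2 = 0.0796
Iter 15: z = -0.2578 + -0.1148i, |z|^2 = 0.0796
Did not escape in 16 iterations → in set

Answer: yes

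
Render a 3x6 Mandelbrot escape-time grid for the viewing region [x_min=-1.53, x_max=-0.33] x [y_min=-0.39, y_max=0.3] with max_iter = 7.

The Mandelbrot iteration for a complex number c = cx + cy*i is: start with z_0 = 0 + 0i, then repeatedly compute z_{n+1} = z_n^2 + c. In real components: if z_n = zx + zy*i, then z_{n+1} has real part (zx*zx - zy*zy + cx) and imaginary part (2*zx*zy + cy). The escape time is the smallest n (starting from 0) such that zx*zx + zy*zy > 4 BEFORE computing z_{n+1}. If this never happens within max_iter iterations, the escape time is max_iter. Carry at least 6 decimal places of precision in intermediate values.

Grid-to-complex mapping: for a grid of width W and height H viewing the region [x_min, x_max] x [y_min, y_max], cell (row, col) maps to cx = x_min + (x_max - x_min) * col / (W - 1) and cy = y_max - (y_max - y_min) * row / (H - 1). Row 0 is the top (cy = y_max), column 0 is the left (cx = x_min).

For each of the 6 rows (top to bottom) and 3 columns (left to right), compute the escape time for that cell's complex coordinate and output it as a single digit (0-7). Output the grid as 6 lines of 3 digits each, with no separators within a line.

(row=0, col=0): c = -1.5300 + 0.3000i → escape time 5
(row=0, col=1): c = -0.9300 + 0.3000i → escape time 7
(row=0, col=2): c = -0.3300 + 0.3000i → escape time 7
(row=1, col=0): c = -1.5300 + 0.1620i → escape time 5
(row=1, col=1): c = -0.9300 + 0.1620i → escape time 7
(row=1, col=2): c = -0.3300 + 0.1620i → escape time 7
(row=2, col=0): c = -1.5300 + 0.0240i → escape time 7
(row=2, col=1): c = -0.9300 + 0.0240i → escape time 7
(row=2, col=2): c = -0.3300 + 0.0240i → escape time 7
(row=3, col=0): c = -1.5300 + -0.1140i → escape time 6
(row=3, col=1): c = -0.9300 + -0.1140i → escape time 7
(row=3, col=2): c = -0.3300 + -0.1140i → escape time 7
(row=4, col=0): c = -1.5300 + -0.2520i → escape time 5
(row=4, col=1): c = -0.9300 + -0.2520i → escape time 7
(row=4, col=2): c = -0.3300 + -0.2520i → escape time 7
(row=5, col=0): c = -1.5300 + -0.3900i → escape time 4
(row=5, col=1): c = -0.9300 + -0.3900i → escape time 7
(row=5, col=2): c = -0.3300 + -0.3900i → escape time 7

Answer: 577
577
777
677
577
477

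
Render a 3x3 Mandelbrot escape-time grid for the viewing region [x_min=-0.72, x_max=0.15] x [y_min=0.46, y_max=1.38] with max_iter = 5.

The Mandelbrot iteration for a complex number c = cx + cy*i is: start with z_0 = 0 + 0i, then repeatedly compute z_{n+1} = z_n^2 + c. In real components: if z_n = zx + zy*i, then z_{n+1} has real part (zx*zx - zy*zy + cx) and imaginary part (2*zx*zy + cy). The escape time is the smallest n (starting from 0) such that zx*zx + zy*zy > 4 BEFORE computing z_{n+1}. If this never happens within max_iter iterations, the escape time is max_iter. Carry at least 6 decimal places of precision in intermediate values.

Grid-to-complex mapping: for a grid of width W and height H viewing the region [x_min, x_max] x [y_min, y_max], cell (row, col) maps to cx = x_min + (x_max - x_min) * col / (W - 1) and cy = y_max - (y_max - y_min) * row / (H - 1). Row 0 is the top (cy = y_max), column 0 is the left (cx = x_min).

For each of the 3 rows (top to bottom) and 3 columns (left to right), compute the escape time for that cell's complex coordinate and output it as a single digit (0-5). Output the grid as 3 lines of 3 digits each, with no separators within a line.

(row=0, col=0): c = -0.7200 + 1.3800i → escape time 2
(row=0, col=1): c = -0.2850 + 1.3800i → escape time 2
(row=0, col=2): c = 0.1500 + 1.3800i → escape time 2
(row=1, col=0): c = -0.7200 + 0.9200i → escape time 4
(row=1, col=1): c = -0.2850 + 0.9200i → escape time 5
(row=1, col=2): c = 0.1500 + 0.9200i → escape time 4
(row=2, col=0): c = -0.7200 + 0.4600i → escape time 5
(row=2, col=1): c = -0.2850 + 0.4600i → escape time 5
(row=2, col=2): c = 0.1500 + 0.4600i → escape time 5

Answer: 222
454
555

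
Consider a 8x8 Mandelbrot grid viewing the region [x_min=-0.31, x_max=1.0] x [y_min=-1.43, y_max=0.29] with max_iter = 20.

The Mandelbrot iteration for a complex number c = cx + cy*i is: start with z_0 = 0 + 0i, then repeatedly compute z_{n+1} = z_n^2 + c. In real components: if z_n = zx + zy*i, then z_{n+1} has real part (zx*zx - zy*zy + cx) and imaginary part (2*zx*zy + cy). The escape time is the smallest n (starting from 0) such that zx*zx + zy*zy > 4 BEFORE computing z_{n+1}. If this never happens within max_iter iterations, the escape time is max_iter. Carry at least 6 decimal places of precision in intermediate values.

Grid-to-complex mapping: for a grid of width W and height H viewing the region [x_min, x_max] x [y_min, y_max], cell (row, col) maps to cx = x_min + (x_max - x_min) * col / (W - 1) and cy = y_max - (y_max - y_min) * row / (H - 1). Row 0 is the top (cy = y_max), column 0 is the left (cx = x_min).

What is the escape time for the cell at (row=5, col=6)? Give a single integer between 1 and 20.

Answer: 2

Derivation:
z_0 = 0 + 0i, c = 0.8129 + -0.9386i
Iter 1: z = 0.8129 + -0.9386i, |z|^2 = 1.5417
Iter 2: z = 0.5927 + -2.4644i, |z|^2 = 6.4246
Escaped at iteration 2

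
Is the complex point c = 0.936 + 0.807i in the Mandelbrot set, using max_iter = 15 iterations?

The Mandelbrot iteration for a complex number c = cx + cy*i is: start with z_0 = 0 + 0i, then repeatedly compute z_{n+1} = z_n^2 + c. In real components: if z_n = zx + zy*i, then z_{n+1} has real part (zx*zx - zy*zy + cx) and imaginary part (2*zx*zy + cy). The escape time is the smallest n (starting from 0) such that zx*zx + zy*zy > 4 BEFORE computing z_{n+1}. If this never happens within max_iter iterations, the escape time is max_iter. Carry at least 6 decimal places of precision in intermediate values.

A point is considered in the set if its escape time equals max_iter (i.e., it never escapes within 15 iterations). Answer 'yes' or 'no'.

Answer: no

Derivation:
z_0 = 0 + 0i, c = 0.9360 + 0.8070i
Iter 1: z = 0.9360 + 0.8070i, |z|^2 = 1.5273
Iter 2: z = 1.1608 + 2.3177i, |z|^2 = 6.7193
Escaped at iteration 2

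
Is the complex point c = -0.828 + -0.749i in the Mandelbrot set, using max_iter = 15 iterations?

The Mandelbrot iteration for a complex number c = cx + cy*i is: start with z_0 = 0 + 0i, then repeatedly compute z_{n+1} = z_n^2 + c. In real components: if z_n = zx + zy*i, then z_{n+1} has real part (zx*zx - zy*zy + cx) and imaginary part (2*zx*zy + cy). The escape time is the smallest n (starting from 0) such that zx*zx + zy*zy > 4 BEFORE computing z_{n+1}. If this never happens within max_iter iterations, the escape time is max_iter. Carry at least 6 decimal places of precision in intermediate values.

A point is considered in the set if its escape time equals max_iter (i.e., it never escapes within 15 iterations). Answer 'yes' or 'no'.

Answer: no

Derivation:
z_0 = 0 + 0i, c = -0.8280 + -0.7490i
Iter 1: z = -0.8280 + -0.7490i, |z|^2 = 1.2466
Iter 2: z = -0.7034 + 0.4913i, |z|^2 = 0.7362
Iter 3: z = -0.5746 + -1.4402i, |z|^2 = 2.4045
Iter 4: z = -2.5721 + 0.9062i, |z|^2 = 7.4369
Escaped at iteration 4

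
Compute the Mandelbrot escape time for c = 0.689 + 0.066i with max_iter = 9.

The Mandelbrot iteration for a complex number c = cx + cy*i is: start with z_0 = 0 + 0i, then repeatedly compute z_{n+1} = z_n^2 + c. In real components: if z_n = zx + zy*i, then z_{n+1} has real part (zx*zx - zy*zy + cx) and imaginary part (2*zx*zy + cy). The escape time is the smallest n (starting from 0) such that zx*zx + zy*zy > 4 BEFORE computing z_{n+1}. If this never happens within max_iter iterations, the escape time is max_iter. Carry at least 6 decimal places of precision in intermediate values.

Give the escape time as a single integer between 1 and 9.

z_0 = 0 + 0i, c = 0.6890 + 0.0660i
Iter 1: z = 0.6890 + 0.0660i, |z|^2 = 0.4791
Iter 2: z = 1.1594 + 0.1569i, |z|^2 = 1.3688
Iter 3: z = 2.0085 + 0.4299i, |z|^2 = 4.2189
Escaped at iteration 3

Answer: 3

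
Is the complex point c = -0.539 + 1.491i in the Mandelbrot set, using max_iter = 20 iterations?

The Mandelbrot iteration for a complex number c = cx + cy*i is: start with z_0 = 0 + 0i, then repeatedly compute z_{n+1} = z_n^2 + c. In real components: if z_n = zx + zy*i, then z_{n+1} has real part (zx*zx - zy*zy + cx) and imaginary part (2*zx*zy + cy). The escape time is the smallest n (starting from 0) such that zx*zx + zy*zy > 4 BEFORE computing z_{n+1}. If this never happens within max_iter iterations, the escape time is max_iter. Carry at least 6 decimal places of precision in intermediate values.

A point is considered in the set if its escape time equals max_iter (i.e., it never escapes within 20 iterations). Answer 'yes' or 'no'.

z_0 = 0 + 0i, c = -0.5390 + 1.4910i
Iter 1: z = -0.5390 + 1.4910i, |z|^2 = 2.5136
Iter 2: z = -2.4716 + -0.1163i, |z|^2 = 6.1221
Escaped at iteration 2

Answer: no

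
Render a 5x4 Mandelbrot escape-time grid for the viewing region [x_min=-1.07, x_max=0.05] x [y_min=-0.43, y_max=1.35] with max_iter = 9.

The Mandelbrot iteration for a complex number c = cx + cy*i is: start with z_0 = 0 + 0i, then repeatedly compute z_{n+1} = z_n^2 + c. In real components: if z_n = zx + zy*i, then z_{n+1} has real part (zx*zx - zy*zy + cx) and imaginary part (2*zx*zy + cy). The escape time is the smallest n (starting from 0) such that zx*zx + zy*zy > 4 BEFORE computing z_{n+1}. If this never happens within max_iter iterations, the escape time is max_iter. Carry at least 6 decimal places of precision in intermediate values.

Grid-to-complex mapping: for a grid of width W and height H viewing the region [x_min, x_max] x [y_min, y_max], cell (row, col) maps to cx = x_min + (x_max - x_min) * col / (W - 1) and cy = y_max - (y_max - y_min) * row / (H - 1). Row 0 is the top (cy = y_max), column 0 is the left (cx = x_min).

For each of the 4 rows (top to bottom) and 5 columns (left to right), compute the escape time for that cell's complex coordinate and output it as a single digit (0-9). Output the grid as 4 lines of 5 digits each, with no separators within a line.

(row=0, col=0): c = -1.0700 + 1.3500i → escape time 2
(row=0, col=1): c = -0.7900 + 1.3500i → escape time 2
(row=0, col=2): c = -0.5100 + 1.3500i → escape time 2
(row=0, col=3): c = -0.2300 + 1.3500i → escape time 2
(row=0, col=4): c = 0.0500 + 1.3500i → escape time 2
(row=1, col=0): c = -1.0700 + 0.7567i → escape time 3
(row=1, col=1): c = -0.7900 + 0.7567i → escape time 4
(row=1, col=2): c = -0.5100 + 0.7567i → escape time 6
(row=1, col=3): c = -0.2300 + 0.7567i → escape time 9
(row=1, col=4): c = 0.0500 + 0.7567i → escape time 8
(row=2, col=0): c = -1.0700 + 0.1633i → escape time 9
(row=2, col=1): c = -0.7900 + 0.1633i → escape time 9
(row=2, col=2): c = -0.5100 + 0.1633i → escape time 9
(row=2, col=3): c = -0.2300 + 0.1633i → escape time 9
(row=2, col=4): c = 0.0500 + 0.1633i → escape time 9
(row=3, col=0): c = -1.0700 + -0.4300i → escape time 6
(row=3, col=1): c = -0.7900 + -0.4300i → escape time 7
(row=3, col=2): c = -0.5100 + -0.4300i → escape time 9
(row=3, col=3): c = -0.2300 + -0.4300i → escape time 9
(row=3, col=4): c = 0.0500 + -0.4300i → escape time 9

Answer: 22222
34698
99999
67999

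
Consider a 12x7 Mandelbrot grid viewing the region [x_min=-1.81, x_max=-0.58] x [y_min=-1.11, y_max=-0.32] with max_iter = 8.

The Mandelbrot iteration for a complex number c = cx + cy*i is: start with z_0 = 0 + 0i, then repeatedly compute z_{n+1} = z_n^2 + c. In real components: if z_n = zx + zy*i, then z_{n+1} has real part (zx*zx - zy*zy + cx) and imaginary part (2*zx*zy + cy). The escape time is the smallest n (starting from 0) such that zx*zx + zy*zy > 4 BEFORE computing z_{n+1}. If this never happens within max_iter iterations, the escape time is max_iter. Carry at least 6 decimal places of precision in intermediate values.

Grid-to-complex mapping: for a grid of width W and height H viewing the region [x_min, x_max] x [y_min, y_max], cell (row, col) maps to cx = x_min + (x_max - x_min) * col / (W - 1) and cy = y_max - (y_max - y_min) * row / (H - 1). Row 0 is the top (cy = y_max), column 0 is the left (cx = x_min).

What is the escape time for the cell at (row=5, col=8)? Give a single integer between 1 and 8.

Answer: 3

Derivation:
z_0 = 0 + 0i, c = -0.9155 + -0.9783i
Iter 1: z = -0.9155 + -0.9783i, |z|^2 = 1.7952
Iter 2: z = -1.0345 + 0.8129i, |z|^2 = 1.7311
Iter 3: z = -0.5060 + -2.6603i, |z|^2 = 7.3332
Escaped at iteration 3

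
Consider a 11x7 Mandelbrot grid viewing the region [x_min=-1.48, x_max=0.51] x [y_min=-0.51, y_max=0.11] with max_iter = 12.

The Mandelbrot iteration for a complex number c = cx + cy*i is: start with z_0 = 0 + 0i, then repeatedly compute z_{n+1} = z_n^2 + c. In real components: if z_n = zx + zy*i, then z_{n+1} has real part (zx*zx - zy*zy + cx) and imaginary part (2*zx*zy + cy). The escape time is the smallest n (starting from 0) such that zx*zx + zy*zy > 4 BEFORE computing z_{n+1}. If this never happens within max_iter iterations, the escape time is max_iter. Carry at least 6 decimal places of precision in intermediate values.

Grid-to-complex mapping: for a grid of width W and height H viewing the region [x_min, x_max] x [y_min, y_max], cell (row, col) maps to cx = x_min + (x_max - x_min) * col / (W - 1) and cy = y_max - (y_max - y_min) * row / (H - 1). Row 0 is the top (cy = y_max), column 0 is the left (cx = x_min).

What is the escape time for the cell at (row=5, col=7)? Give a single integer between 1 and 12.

Answer: 12

Derivation:
z_0 = 0 + 0i, c = -0.0870 + -0.4067i
Iter 1: z = -0.0870 + -0.4067i, |z|^2 = 0.1729
Iter 2: z = -0.2448 + -0.3359i, |z|^2 = 0.1728
Iter 3: z = -0.1399 + -0.2422i, |z|^2 = 0.0782
Iter 4: z = -0.1261 + -0.3389i, |z|^2 = 0.1308
Iter 5: z = -0.1860 + -0.3212i, |z|^2 = 0.1378
Iter 6: z = -0.1556 + -0.2872i, |z|^2 = 0.1067
Iter 7: z = -0.1453 + -0.3173i, |z|^2 = 0.1218
Iter 8: z = -0.1666 + -0.3145i, |z|^2 = 0.1266
Iter 9: z = -0.1581 + -0.3019i, |z|^2 = 0.1162
Iter 10: z = -0.1531 + -0.3112i, |z|^2 = 0.1203
Iter 11: z = -0.1604 + -0.3114i, |z|^2 = 0.1227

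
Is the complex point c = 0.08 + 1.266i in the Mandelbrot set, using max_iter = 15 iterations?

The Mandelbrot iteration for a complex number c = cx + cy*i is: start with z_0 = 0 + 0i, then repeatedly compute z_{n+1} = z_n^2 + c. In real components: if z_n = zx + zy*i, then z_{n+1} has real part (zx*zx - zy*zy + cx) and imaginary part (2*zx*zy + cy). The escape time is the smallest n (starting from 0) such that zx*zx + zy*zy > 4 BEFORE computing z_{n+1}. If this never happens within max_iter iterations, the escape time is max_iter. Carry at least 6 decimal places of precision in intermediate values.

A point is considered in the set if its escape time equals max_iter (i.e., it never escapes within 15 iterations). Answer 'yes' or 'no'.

Answer: no

Derivation:
z_0 = 0 + 0i, c = 0.0800 + 1.2660i
Iter 1: z = 0.0800 + 1.2660i, |z|^2 = 1.6092
Iter 2: z = -1.5164 + 1.4686i, |z|^2 = 4.4560
Escaped at iteration 2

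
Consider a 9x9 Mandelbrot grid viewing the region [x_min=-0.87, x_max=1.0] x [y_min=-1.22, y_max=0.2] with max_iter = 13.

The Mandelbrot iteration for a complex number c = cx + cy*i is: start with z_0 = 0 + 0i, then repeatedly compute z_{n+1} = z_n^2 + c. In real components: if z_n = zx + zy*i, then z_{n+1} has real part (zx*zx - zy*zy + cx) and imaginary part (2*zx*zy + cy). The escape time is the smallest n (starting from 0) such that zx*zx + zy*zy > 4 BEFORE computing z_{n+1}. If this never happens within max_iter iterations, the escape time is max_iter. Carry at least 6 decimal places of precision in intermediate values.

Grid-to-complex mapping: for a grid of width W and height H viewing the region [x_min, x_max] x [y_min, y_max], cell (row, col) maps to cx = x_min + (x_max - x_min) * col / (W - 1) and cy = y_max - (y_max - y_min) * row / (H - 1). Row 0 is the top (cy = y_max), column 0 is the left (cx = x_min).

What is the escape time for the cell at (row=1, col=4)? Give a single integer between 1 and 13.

z_0 = 0 + 0i, c = 0.0650 + 0.0225i
Iter 1: z = 0.0650 + 0.0225i, |z|^2 = 0.0047
Iter 2: z = 0.0687 + 0.0254i, |z|^2 = 0.0054
Iter 3: z = 0.0691 + 0.0260i, |z|^2 = 0.0054
Iter 4: z = 0.0691 + 0.0261i, |z|^2 = 0.0055
Iter 5: z = 0.0691 + 0.0261i, |z|^2 = 0.0055
Iter 6: z = 0.0691 + 0.0261i, |z|^2 = 0.0055
Iter 7: z = 0.0691 + 0.0261i, |z|^2 = 0.0055
Iter 8: z = 0.0691 + 0.0261i, |z|^2 = 0.0055
Iter 9: z = 0.0691 + 0.0261i, |z|^2 = 0.0055
Iter 10: z = 0.0691 + 0.0261i, |z|^2 = 0.0055
Iter 11: z = 0.0691 + 0.0261i, |z|^2 = 0.0055
Iter 12: z = 0.0691 + 0.0261i, |z|^2 = 0.0055

Answer: 13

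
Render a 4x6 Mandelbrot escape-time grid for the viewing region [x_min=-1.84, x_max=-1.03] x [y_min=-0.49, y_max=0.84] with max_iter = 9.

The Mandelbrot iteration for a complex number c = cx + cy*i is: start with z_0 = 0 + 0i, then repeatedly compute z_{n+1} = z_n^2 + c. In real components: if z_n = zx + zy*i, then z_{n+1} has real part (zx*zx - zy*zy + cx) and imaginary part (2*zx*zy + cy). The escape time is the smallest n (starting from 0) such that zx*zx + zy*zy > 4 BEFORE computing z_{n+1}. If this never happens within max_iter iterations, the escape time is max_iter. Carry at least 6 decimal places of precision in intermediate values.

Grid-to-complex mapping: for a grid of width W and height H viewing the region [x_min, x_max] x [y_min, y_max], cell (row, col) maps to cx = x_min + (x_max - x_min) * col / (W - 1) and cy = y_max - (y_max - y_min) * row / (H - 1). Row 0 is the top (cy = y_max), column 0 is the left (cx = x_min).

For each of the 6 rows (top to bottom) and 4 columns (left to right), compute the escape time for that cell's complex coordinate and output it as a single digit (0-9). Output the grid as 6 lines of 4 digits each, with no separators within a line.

Answer: 1333
3335
3479
6899
4579
3345

Derivation:
(row=0, col=0): c = -1.8400 + 0.8400i → escape time 1
(row=0, col=1): c = -1.5700 + 0.8400i → escape time 3
(row=0, col=2): c = -1.3000 + 0.8400i → escape time 3
(row=0, col=3): c = -1.0300 + 0.8400i → escape time 3
(row=1, col=0): c = -1.8400 + 0.5740i → escape time 3
(row=1, col=1): c = -1.5700 + 0.5740i → escape time 3
(row=1, col=2): c = -1.3000 + 0.5740i → escape time 3
(row=1, col=3): c = -1.0300 + 0.5740i → escape time 5
(row=2, col=0): c = -1.8400 + 0.3080i → escape time 3
(row=2, col=1): c = -1.5700 + 0.3080i → escape time 4
(row=2, col=2): c = -1.3000 + 0.3080i → escape time 7
(row=2, col=3): c = -1.0300 + 0.3080i → escape time 9
(row=3, col=0): c = -1.8400 + 0.0420i → escape time 6
(row=3, col=1): c = -1.5700 + 0.0420i → escape time 8
(row=3, col=2): c = -1.3000 + 0.0420i → escape time 9
(row=3, col=3): c = -1.0300 + 0.0420i → escape time 9
(row=4, col=0): c = -1.8400 + -0.2240i → escape time 4
(row=4, col=1): c = -1.5700 + -0.2240i → escape time 5
(row=4, col=2): c = -1.3000 + -0.2240i → escape time 7
(row=4, col=3): c = -1.0300 + -0.2240i → escape time 9
(row=5, col=0): c = -1.8400 + -0.4900i → escape time 3
(row=5, col=1): c = -1.5700 + -0.4900i → escape time 3
(row=5, col=2): c = -1.3000 + -0.4900i → escape time 4
(row=5, col=3): c = -1.0300 + -0.4900i → escape time 5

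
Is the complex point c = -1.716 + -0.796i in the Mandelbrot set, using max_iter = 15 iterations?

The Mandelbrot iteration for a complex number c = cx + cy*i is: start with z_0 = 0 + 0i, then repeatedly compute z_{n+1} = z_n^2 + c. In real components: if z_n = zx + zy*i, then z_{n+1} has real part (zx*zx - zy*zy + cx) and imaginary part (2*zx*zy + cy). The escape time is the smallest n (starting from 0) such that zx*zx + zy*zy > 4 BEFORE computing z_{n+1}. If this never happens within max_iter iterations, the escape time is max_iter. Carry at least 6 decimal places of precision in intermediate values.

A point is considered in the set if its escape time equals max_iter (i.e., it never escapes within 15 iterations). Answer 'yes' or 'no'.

z_0 = 0 + 0i, c = -1.7160 + -0.7960i
Iter 1: z = -1.7160 + -0.7960i, |z|^2 = 3.5783
Iter 2: z = 0.5950 + 1.9359i, |z|^2 = 4.1017
Escaped at iteration 2

Answer: no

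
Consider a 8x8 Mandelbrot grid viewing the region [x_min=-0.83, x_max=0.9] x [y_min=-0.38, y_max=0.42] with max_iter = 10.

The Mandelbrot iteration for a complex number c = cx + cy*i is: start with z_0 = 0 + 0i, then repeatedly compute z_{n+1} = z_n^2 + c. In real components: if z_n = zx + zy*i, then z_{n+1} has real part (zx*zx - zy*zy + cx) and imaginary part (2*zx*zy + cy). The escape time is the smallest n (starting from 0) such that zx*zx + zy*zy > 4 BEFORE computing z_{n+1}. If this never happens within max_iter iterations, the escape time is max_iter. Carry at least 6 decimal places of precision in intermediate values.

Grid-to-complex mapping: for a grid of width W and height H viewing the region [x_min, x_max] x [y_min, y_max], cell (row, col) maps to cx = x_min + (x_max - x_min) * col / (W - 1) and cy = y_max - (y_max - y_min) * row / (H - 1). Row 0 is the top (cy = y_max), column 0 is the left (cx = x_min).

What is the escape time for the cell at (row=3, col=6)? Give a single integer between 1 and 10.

z_0 = 0 + 0i, c = 0.6529 + 0.0771i
Iter 1: z = 0.6529 + 0.0771i, |z|^2 = 0.4322
Iter 2: z = 1.0731 + 0.1779i, |z|^2 = 1.1832
Iter 3: z = 1.7728 + 0.4589i, |z|^2 = 3.3535
Iter 4: z = 3.5852 + 1.7042i, |z|^2 = 15.7579
Escaped at iteration 4

Answer: 4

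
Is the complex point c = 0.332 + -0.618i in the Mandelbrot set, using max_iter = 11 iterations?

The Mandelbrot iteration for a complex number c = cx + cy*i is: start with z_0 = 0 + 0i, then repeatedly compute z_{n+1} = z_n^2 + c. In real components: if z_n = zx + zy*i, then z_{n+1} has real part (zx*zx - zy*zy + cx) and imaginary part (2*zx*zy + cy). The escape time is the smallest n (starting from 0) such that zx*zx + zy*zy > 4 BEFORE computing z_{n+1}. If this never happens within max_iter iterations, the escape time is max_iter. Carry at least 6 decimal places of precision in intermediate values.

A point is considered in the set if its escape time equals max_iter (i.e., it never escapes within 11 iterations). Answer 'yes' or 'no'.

Answer: yes

Derivation:
z_0 = 0 + 0i, c = 0.3320 + -0.6180i
Iter 1: z = 0.3320 + -0.6180i, |z|^2 = 0.4921
Iter 2: z = 0.0603 + -1.0284i, |z|^2 = 1.0611
Iter 3: z = -0.7219 + -0.7420i, |z|^2 = 1.0717
Iter 4: z = 0.3025 + 0.4533i, |z|^2 = 0.2970
Iter 5: z = 0.2180 + -0.3438i, |z|^2 = 0.1657
Iter 6: z = 0.2614 + -0.7679i, |z|^2 = 0.6580
Iter 7: z = -0.1894 + -1.0194i, |z|^2 = 1.0751
Iter 8: z = -0.6714 + -0.2319i, |z|^2 = 0.5045
Iter 9: z = 0.7289 + -0.3066i, |z|^2 = 0.6254
Iter 10: z = 0.7694 + -1.0650i, |z|^2 = 1.7261
Did not escape in 11 iterations → in set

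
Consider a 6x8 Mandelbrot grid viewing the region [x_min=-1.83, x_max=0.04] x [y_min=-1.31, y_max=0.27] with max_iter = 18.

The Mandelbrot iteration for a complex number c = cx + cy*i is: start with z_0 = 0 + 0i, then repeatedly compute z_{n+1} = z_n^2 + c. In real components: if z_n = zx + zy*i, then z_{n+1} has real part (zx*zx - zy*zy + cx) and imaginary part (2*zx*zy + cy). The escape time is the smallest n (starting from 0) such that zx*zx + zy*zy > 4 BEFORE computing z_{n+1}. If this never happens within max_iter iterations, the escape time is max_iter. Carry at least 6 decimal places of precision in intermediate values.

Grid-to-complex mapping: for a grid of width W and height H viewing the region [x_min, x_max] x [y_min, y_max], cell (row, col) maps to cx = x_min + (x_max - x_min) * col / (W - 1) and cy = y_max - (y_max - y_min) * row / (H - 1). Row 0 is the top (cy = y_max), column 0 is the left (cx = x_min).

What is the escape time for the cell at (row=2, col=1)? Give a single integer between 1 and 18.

z_0 = 0 + 0i, c = -1.4560 + -0.1814i
Iter 1: z = -1.4560 + -0.1814i, |z|^2 = 2.1529
Iter 2: z = 0.6310 + 0.3469i, |z|^2 = 0.5185
Iter 3: z = -1.1781 + 0.2564i, |z|^2 = 1.4538
Iter 4: z = -0.1337 + -0.7855i, |z|^2 = 0.6349
Iter 5: z = -2.0551 + 0.0286i, |z|^2 = 4.2244
Escaped at iteration 5

Answer: 5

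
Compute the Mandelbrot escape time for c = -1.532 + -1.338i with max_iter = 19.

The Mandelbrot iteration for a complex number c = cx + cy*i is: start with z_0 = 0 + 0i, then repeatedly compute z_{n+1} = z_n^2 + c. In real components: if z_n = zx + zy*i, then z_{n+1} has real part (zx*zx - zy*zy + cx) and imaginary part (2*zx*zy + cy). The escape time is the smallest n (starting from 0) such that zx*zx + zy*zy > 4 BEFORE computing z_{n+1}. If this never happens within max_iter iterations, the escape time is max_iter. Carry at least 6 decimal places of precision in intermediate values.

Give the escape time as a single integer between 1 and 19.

z_0 = 0 + 0i, c = -1.5320 + -1.3380i
Iter 1: z = -1.5320 + -1.3380i, |z|^2 = 4.1373
Escaped at iteration 1

Answer: 1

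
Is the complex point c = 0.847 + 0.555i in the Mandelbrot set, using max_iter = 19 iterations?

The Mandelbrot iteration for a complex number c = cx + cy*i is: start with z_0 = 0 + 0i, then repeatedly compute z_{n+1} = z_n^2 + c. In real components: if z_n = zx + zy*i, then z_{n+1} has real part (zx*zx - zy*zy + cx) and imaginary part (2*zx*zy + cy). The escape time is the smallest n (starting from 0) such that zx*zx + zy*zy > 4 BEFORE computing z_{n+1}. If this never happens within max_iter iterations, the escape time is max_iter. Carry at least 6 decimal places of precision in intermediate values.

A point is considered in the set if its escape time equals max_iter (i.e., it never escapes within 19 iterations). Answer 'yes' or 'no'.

z_0 = 0 + 0i, c = 0.8470 + 0.5550i
Iter 1: z = 0.8470 + 0.5550i, |z|^2 = 1.0254
Iter 2: z = 1.2564 + 1.4952i, |z|^2 = 3.8140
Iter 3: z = 0.1900 + 4.3120i, |z|^2 = 18.6296
Escaped at iteration 3

Answer: no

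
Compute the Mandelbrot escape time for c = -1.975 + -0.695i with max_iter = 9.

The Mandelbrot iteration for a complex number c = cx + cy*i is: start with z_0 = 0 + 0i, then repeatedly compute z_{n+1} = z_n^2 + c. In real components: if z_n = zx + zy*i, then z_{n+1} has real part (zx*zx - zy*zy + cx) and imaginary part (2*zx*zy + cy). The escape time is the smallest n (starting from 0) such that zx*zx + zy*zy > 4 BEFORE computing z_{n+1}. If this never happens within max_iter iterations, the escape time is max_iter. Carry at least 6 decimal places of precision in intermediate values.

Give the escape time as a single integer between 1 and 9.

Answer: 1

Derivation:
z_0 = 0 + 0i, c = -1.9750 + -0.6950i
Iter 1: z = -1.9750 + -0.6950i, |z|^2 = 4.3837
Escaped at iteration 1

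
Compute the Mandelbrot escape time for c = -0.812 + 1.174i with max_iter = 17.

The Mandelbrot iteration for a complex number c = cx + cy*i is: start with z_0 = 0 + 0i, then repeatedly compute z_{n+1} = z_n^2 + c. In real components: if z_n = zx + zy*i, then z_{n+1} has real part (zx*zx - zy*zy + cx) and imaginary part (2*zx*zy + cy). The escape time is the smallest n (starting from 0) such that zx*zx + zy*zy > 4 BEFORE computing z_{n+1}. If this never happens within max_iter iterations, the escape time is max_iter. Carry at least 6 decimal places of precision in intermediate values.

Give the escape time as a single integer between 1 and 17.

Answer: 3

Derivation:
z_0 = 0 + 0i, c = -0.8120 + 1.1740i
Iter 1: z = -0.8120 + 1.1740i, |z|^2 = 2.0376
Iter 2: z = -1.5309 + -0.7326i, |z|^2 = 2.8804
Iter 3: z = 0.9951 + 3.4170i, |z|^2 = 12.6664
Escaped at iteration 3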